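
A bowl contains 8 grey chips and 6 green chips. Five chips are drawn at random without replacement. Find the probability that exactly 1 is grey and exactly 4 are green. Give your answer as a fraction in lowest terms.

60/1001

Unordered draws without replacement: count favorable combinations over C(14,5).
Favorable = C(8,1) · C(6,4) = 120; total = C(14,5) = 2002.
P = 120/2002 = 60/1001 ≈ 0.0599.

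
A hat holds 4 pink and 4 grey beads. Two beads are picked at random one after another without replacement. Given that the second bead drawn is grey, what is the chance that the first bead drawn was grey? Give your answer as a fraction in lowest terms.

P(first=grey and the second bead drawn is grey) = (4/8)·(3/7) = 3/14.
P(the second bead drawn is grey) = Σ over first color = 2/7 + 3/14 = 1/2.
By Bayes, P(first=grey | the second bead drawn is grey) = 3/14 / 1/2 = 3/7 ≈ 0.4286.

3/7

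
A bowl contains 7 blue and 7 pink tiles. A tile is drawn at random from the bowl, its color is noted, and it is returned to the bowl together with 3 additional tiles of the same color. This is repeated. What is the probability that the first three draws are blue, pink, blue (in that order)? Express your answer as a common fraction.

7/68

Track the composition after each reinforcement of +3.
P = (7/14) · (7/17) · (10/20) = 7/68 ≈ 0.1029.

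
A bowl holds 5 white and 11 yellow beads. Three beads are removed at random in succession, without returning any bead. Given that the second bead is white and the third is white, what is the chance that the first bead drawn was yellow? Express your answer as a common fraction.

11/14

P(first=yellow and the second bead is white and the third is white) = (11/16)·(5/15)·(4/14) = 11/168.
P(E) = Σ over first color = 1/56 + 11/168 = 1/12.
By Bayes, P(first=yellow | E) = 11/168 / 1/12 = 11/14 ≈ 0.7857.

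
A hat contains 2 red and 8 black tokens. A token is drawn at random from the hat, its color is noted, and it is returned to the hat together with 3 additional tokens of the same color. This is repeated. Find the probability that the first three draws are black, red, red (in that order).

1/26

Track the composition after each reinforcement of +3.
P = (8/10) · (2/13) · (5/16) = 1/26 ≈ 0.0385.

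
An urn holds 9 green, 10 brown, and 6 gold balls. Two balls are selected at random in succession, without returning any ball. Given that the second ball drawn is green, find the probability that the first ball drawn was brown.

5/12

P(first=brown and the second ball drawn is green) = (10/25)·(9/24) = 3/20.
P(the second ball drawn is green) = Σ over first color = 3/25 + 3/20 + 9/100 = 9/25.
By Bayes, P(first=brown | the second ball drawn is green) = 3/20 / 9/25 = 5/12 ≈ 0.4167.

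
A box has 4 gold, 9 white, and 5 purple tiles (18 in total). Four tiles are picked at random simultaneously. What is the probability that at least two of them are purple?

61/204

Sum the hypergeometric tail for j = 2,…,4 purple tiles.
Favorable = C(5,2)·C(13,2) + C(5,3)·C(13,1) + C(5,4)·C(13,0) = 915; total = C(18,4) = 3060.
P = 915/3060 = 61/204 ≈ 0.2990.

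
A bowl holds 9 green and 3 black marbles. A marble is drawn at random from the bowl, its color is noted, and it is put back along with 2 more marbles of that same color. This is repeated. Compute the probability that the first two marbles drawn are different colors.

Either green then black, or black then green; after the first draw the total is 14.
P = (9/12)·(3/14) + (3/12)·(9/14) = 9/28 ≈ 0.3214.

9/28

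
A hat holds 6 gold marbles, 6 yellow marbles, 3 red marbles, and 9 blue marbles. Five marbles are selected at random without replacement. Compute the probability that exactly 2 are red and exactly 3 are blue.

Unordered draws without replacement: count favorable combinations over C(24,5).
Favorable = C(6,0) · C(6,0) · C(3,2) · C(9,3) = 252; total = C(24,5) = 42504.
P = 252/42504 = 3/506 ≈ 0.0059.

3/506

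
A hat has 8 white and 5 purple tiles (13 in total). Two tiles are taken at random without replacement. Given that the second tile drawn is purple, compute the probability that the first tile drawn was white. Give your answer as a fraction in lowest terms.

2/3

P(first=white and the second tile drawn is purple) = (8/13)·(5/12) = 10/39.
P(the second tile drawn is purple) = Σ over first color = 10/39 + 5/39 = 5/13.
By Bayes, P(first=white | the second tile drawn is purple) = 10/39 / 5/13 = 2/3 ≈ 0.6667.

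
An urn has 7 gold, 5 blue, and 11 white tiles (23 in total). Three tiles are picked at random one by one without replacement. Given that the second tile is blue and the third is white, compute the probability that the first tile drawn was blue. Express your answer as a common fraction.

P(first=blue and the second tile is blue and the third is white) = (5/23)·(4/22)·(11/21) = 10/483.
P(E) = Σ over first color = 5/138 + 10/483 + 25/483 = 5/46.
By Bayes, P(first=blue | E) = 10/483 / 5/46 = 4/21 ≈ 0.1905.

4/21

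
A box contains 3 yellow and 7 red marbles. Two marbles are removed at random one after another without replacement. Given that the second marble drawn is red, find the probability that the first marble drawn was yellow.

P(first=yellow and the second marble drawn is red) = (3/10)·(7/9) = 7/30.
P(the second marble drawn is red) = Σ over first color = 7/30 + 7/15 = 7/10.
By Bayes, P(first=yellow | the second marble drawn is red) = 7/30 / 7/10 = 1/3 ≈ 0.3333.

1/3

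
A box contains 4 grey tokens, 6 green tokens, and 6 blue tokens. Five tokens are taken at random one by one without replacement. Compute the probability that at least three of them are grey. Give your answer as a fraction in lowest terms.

Sum the hypergeometric tail for j = 3,…,4 grey tokens.
Favorable = C(4,3)·C(12,2) + C(4,4)·C(12,1) = 276; total = C(16,5) = 4368.
P = 276/4368 = 23/364 ≈ 0.0632.

23/364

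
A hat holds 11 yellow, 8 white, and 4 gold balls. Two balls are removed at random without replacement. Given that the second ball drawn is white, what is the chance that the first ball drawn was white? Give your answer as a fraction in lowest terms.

7/22

P(first=white and the second ball drawn is white) = (8/23)·(7/22) = 28/253.
P(the second ball drawn is white) = Σ over first color = 4/23 + 28/253 + 16/253 = 8/23.
By Bayes, P(first=white | the second ball drawn is white) = 28/253 / 8/23 = 7/22 ≈ 0.3182.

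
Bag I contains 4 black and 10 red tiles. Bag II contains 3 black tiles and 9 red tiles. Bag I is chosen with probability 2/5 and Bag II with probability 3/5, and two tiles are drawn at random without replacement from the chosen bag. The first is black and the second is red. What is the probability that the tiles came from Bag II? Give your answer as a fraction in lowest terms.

P(E | Bag I) = 20/91; P(E | Bag II) = 9/44.
P(E) = 2/5·20/91 + 3/5·9/44 = 4217/20020.
By Bayes' rule, P(Bag II | E) = 27/220 / 4217/20020 = 2457/4217 ≈ 0.5826.

2457/4217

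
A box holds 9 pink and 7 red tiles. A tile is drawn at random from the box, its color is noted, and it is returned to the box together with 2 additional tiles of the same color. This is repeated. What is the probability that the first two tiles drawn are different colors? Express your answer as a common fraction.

Either pink then red, or red then pink; after the first draw the total is 18.
P = (9/16)·(7/18) + (7/16)·(9/18) = 7/16 ≈ 0.4375.

7/16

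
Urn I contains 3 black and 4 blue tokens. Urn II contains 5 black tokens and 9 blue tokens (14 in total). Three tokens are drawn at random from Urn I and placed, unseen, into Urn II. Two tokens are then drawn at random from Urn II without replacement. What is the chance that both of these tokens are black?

59/476

Condition on how many of the transferred tokens are black (from Urn I: 3 black of 7; then Urn II has 17 total).
  0 black: C(3,0)C(4,3)/C(7,3) = 4/35; then P = C(5,2)/C(17,2) = 5/68
  1 black: C(3,1)C(4,2)/C(7,3) = 18/35; then P = C(6,2)/C(17,2) = 15/136
  2 black: C(3,2)C(4,1)/C(7,3) = 12/35; then P = C(7,2)/C(17,2) = 21/136
  3 black: C(3,3)C(4,0)/C(7,3) = 1/35; then P = C(8,2)/C(17,2) = 7/34
P(both black) = 59/476 ≈ 0.1239.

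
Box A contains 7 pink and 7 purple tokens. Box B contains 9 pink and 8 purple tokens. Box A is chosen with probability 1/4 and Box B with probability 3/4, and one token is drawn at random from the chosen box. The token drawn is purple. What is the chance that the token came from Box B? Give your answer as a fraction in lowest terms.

48/65

P(purple | Box A) = 1/2; P(purple | Box B) = 8/17.
P(purple) = 1/4·1/2 + 3/4·8/17 = 65/136.
By Bayes' rule, P(Box B | purple) = 6/17 / 65/136 = 48/65 ≈ 0.7385.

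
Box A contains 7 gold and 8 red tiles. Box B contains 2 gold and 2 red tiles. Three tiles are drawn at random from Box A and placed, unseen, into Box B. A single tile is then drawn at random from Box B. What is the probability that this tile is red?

18/35

Condition on how many of the transferred tiles are red (from Box A: 8 red of 15; then Box B has 7 total).
  0 red: C(8,0)C(7,3)/C(15,3) = 1/13; then P = 2/7
  1 red: C(8,1)C(7,2)/C(15,3) = 24/65; then P = 3/7
  2 red: C(8,2)C(7,1)/C(15,3) = 28/65; then P = 4/7
  3 red: C(8,3)C(7,0)/C(15,3) = 8/65; then P = 5/7
P(red from Box B) = 18/35 ≈ 0.5143.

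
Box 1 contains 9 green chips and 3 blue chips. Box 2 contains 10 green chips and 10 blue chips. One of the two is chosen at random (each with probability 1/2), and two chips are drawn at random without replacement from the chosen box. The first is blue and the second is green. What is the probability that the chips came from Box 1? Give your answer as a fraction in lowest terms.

P(E | Box 1) = 9/44; P(E | Box 2) = 5/19.
P(E) = 1/2·9/44 + 1/2·5/19 = 391/1672.
By Bayes' rule, P(Box 1 | E) = 9/88 / 391/1672 = 171/391 ≈ 0.4373.

171/391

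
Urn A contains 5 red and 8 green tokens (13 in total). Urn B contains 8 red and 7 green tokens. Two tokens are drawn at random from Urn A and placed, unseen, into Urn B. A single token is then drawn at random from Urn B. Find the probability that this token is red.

Condition on how many of the transferred tokens are red (from Urn A: 5 red of 13; then Urn B has 17 total).
  0 red: C(5,0)C(8,2)/C(13,2) = 14/39; then P = 8/17
  1 red: C(5,1)C(8,1)/C(13,2) = 20/39; then P = 9/17
  2 red: C(5,2)C(8,0)/C(13,2) = 5/39; then P = 10/17
P(red from Urn B) = 114/221 ≈ 0.5158.

114/221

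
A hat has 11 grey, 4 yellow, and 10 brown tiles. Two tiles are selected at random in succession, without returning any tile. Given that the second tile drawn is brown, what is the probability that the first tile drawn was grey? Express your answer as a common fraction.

11/24

P(first=grey and the second tile drawn is brown) = (11/25)·(10/24) = 11/60.
P(the second tile drawn is brown) = Σ over first color = 11/60 + 1/15 + 3/20 = 2/5.
By Bayes, P(first=grey | the second tile drawn is brown) = 11/60 / 2/5 = 11/24 ≈ 0.4583.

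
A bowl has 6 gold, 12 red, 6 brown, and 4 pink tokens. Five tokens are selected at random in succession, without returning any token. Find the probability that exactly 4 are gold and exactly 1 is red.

1/546

Unordered draws without replacement: count favorable combinations over C(28,5).
Favorable = C(6,4) · C(12,1) · C(6,0) · C(4,0) = 180; total = C(28,5) = 98280.
P = 180/98280 = 1/546 ≈ 0.0018.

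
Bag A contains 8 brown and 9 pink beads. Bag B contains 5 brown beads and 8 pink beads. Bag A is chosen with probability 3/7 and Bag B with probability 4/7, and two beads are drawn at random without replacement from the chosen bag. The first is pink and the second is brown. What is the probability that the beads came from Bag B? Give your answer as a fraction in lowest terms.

1360/2413

P(E | Bag A) = 9/34; P(E | Bag B) = 10/39.
P(E) = 3/7·9/34 + 4/7·10/39 = 2413/9282.
By Bayes' rule, P(Bag B | E) = 40/273 / 2413/9282 = 1360/2413 ≈ 0.5636.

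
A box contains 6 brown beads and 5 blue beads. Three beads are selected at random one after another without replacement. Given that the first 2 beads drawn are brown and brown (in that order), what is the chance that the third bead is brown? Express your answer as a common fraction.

After removing 2 brown, the box has 4 brown out of 9 remaining.
P(third is brown | given) = 4/9 ≈ 0.4444.

4/9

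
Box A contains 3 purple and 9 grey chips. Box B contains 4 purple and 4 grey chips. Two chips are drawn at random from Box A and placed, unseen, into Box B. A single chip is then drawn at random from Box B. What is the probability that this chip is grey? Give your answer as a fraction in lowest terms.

11/20

Condition on how many of the transferred chips are grey (from Box A: 9 grey of 12; then Box B has 10 total).
  0 grey: C(9,0)C(3,2)/C(12,2) = 1/22; then P = 4/10
  1 grey: C(9,1)C(3,1)/C(12,2) = 9/22; then P = 5/10
  2 grey: C(9,2)C(3,0)/C(12,2) = 6/11; then P = 6/10
P(grey from Box B) = 11/20 ≈ 0.5500.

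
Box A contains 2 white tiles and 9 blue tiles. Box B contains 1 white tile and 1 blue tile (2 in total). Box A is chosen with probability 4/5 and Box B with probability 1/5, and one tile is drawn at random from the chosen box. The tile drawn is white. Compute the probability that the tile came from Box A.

P(white | Box A) = 2/11; P(white | Box B) = 1/2.
P(white) = 4/5·2/11 + 1/5·1/2 = 27/110.
By Bayes' rule, P(Box A | white) = 8/55 / 27/110 = 16/27 ≈ 0.5926.

16/27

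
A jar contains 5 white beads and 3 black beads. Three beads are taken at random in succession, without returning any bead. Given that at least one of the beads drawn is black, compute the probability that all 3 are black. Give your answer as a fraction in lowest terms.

1/46

P(all 3 black) = C(3,3)/C(8,3) = 1/56; P(at least one black) = 1 − C(5,3)/C(8,3) = 23/28.
Since 'all 3 black' ⊆ 'at least one black', P(all 3 | at least one) = 1/56 / 23/28 = 1/46 ≈ 0.0217.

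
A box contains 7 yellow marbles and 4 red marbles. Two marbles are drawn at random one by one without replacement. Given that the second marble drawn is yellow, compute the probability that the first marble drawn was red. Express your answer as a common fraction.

P(first=red and the second marble drawn is yellow) = (4/11)·(7/10) = 14/55.
P(the second marble drawn is yellow) = Σ over first color = 21/55 + 14/55 = 7/11.
By Bayes, P(first=red | the second marble drawn is yellow) = 14/55 / 7/11 = 2/5 ≈ 0.4000.

2/5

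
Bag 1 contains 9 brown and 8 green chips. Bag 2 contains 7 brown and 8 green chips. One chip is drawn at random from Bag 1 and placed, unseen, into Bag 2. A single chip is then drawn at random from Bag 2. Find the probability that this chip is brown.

8/17

Condition on how many of the transferred chips are brown (from Bag 1: 9 brown of 17; then Bag 2 has 16 total).
  0 brown: C(9,0)C(8,1)/C(17,1) = 8/17; then P = 7/16
  1 brown: C(9,1)C(8,0)/C(17,1) = 9/17; then P = 8/16
P(brown from Bag 2) = 8/17 ≈ 0.4706.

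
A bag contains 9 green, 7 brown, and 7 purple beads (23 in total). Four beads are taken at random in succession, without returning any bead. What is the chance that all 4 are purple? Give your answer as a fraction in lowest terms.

Unordered draws without replacement: count favorable combinations over C(23,4).
Favorable = C(9,0) · C(7,0) · C(7,4) = 35; total = C(23,4) = 8855.
P = 35/8855 = 1/253 ≈ 0.0040.

1/253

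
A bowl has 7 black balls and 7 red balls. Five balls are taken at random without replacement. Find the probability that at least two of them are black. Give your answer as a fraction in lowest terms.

124/143

Sum the hypergeometric tail for j = 2,…,5 black balls.
Favorable = C(7,2)·C(7,3) + C(7,3)·C(7,2) + C(7,4)·C(7,1) + C(7,5)·C(7,0) = 1736; total = C(14,5) = 2002.
P = 1736/2002 = 124/143 ≈ 0.8671.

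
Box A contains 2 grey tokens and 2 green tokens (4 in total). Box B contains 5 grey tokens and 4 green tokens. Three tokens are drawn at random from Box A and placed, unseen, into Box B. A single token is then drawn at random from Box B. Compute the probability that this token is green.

11/24

Condition on how many of the transferred tokens are green (from Box A: 2 green of 4; then Box B has 12 total).
  1 green: C(2,1)C(2,2)/C(4,3) = 1/2; then P = 5/12
  2 green: C(2,2)C(2,1)/C(4,3) = 1/2; then P = 6/12
P(green from Box B) = 11/24 ≈ 0.4583.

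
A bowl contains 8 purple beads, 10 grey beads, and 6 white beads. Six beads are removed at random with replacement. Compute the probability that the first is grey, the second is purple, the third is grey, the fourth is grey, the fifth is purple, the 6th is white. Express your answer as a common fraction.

Multiply the conditional probability of each draw in order, with replacement (the composition resets each draw).
P = (10/24) · (8/24) · (10/24) · (10/24) · (8/24) · (6/24) = 125/62208 ≈ 0.0020.

125/62208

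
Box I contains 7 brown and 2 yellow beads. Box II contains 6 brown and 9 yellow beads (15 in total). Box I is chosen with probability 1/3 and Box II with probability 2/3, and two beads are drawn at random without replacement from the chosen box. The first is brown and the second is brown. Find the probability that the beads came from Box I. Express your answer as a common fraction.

P(E | Box I) = 7/12; P(E | Box II) = 1/7.
P(E) = 1/3·7/12 + 2/3·1/7 = 73/252.
By Bayes' rule, P(Box I | E) = 7/36 / 73/252 = 49/73 ≈ 0.6712.

49/73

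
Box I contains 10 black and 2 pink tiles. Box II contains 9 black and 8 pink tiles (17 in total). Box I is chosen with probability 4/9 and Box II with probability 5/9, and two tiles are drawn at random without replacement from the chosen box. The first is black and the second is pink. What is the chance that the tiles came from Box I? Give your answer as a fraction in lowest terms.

136/433

P(E | Box I) = 5/33; P(E | Box II) = 9/34.
P(E) = 4/9·5/33 + 5/9·9/34 = 2165/10098.
By Bayes' rule, P(Box I | E) = 20/297 / 2165/10098 = 136/433 ≈ 0.3141.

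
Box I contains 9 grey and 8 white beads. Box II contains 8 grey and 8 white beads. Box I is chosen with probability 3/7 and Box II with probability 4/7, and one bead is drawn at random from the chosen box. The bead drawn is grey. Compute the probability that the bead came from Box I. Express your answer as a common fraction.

P(grey | Box I) = 9/17; P(grey | Box II) = 1/2.
P(grey) = 3/7·9/17 + 4/7·1/2 = 61/119.
By Bayes' rule, P(Box I | grey) = 27/119 / 61/119 = 27/61 ≈ 0.4426.

27/61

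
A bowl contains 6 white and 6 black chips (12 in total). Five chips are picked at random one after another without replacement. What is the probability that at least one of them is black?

131/132

Use the complement: P(at least one black) = 1 − P(no black).
P(none) = C(6,5)/C(12,5) = 6/792.
So P = 1 − 6/792 = 131/132 ≈ 0.9924.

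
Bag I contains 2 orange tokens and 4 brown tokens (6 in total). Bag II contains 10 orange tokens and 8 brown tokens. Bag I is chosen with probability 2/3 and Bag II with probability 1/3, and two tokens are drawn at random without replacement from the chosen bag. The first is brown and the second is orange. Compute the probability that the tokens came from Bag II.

25/76

P(E | Bag I) = 4/15; P(E | Bag II) = 40/153.
P(E) = 2/3·4/15 + 1/3·40/153 = 608/2295.
By Bayes' rule, P(Bag II | E) = 40/459 / 608/2295 = 25/76 ≈ 0.3289.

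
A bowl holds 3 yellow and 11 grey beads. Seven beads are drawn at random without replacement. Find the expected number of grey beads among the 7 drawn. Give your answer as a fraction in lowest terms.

11/2

By linearity of expectation, E[X] = Σ P(draw i is grey); by symmetry each draw (even without replacement) has P(grey) = 11/14.
E[X] = 7 · 11/14 = 11/2 ≈ 5.5000.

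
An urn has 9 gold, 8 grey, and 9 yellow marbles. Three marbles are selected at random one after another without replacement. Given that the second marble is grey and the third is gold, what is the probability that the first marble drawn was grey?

7/24

P(first=grey and the second marble is grey and the third is gold) = (8/26)·(7/25)·(9/24) = 21/650.
P(E) = Σ over first color = 12/325 + 21/650 + 27/650 = 36/325.
By Bayes, P(first=grey | E) = 21/650 / 36/325 = 7/24 ≈ 0.2917.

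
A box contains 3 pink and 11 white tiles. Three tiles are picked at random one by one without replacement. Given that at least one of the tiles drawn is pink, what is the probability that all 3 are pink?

1/199

P(all 3 pink) = C(3,3)/C(14,3) = 1/364; P(at least one pink) = 1 − C(11,3)/C(14,3) = 199/364.
Since 'all 3 pink' ⊆ 'at least one pink', P(all 3 | at least one) = 1/364 / 199/364 = 1/199 ≈ 0.0050.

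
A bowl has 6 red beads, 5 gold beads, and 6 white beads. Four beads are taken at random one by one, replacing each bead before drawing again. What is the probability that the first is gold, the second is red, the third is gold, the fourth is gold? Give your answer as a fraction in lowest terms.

Multiply the conditional probability of each draw in order, with replacement (the composition resets each draw).
P = (5/17) · (6/17) · (5/17) · (5/17) = 750/83521 ≈ 0.0090.

750/83521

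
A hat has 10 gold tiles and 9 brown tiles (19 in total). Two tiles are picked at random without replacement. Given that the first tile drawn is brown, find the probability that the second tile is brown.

After removing 1 brown, the hat has 8 brown out of 18 remaining.
P(second is brown | given) = 8/18 = 4/9 ≈ 0.4444.

4/9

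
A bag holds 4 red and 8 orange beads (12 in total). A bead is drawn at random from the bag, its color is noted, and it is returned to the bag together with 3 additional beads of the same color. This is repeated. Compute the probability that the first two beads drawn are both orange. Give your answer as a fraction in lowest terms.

After a orange draw the bag holds 11 orange out of 15.
P = (8/12)·(11/15) = 22/45 ≈ 0.4889.

22/45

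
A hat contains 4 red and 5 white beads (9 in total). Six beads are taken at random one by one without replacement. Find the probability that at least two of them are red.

Sum the hypergeometric tail for j = 2,…,4 red beads.
Favorable = C(4,2)·C(5,4) + C(4,3)·C(5,3) + C(4,4)·C(5,2) = 80; total = C(9,6) = 84.
P = 80/84 = 20/21 ≈ 0.9524.

20/21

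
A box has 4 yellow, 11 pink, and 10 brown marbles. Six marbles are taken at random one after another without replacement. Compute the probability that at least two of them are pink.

Sum the hypergeometric tail for j = 2,…,6 pink marbles.
Favorable = C(11,2)·C(14,4) + C(11,3)·C(14,3) + C(11,4)·C(14,2) + C(11,5)·C(14,1) + C(11,6)·C(14,0) = 152075; total = C(25,6) = 177100.
P = 152075/177100 = 79/92 ≈ 0.8587.

79/92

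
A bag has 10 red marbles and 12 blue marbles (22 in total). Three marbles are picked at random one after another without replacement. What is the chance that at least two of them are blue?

Sum the hypergeometric tail for j = 2,…,3 blue marbles.
Favorable = C(12,2)·C(10,1) + C(12,3)·C(10,0) = 880; total = C(22,3) = 1540.
P = 880/1540 = 4/7 ≈ 0.5714.

4/7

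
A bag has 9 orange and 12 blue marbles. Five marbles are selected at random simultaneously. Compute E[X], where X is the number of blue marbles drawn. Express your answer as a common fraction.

By linearity of expectation, E[X] = Σ P(draw i is blue); by symmetry each draw (even without replacement) has P(blue) = 12/21.
E[X] = 5 · 12/21 = 20/7 ≈ 2.8571.

20/7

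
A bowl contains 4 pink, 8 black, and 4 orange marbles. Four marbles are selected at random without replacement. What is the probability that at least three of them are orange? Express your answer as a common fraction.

Sum the hypergeometric tail for j = 3,…,4 orange marbles.
Favorable = C(4,3)·C(12,1) + C(4,4)·C(12,0) = 49; total = C(16,4) = 1820.
P = 49/1820 = 7/260 ≈ 0.0269.

7/260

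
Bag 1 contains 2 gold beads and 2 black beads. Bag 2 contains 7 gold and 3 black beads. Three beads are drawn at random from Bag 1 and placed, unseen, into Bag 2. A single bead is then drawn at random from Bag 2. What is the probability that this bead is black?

9/26

Condition on how many of the transferred beads are black (from Bag 1: 2 black of 4; then Bag 2 has 13 total).
  1 black: C(2,1)C(2,2)/C(4,3) = 1/2; then P = 4/13
  2 black: C(2,2)C(2,1)/C(4,3) = 1/2; then P = 5/13
P(black from Bag 2) = 9/26 ≈ 0.3462.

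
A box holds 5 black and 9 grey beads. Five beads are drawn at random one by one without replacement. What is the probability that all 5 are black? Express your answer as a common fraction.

1/2002

Unordered draws without replacement: count favorable combinations over C(14,5).
Favorable = C(5,5) · C(9,0) = 1; total = C(14,5) = 2002.
P = 1/2002 = 1/2002 ≈ 0.0005.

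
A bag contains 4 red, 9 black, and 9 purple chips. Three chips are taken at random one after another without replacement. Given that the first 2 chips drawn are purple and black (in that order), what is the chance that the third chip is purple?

2/5

After removing 1 black, 1 purple, the bag has 8 purple out of 20 remaining.
P(third is purple | given) = 8/20 = 2/5 ≈ 0.4000.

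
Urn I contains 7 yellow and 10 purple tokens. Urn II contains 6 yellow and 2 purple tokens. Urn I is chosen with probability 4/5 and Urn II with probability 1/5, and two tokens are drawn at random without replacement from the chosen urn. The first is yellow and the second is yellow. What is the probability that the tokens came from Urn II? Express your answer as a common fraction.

85/183

P(E | Urn I) = 21/136; P(E | Urn II) = 15/28.
P(E) = 4/5·21/136 + 1/5·15/28 = 549/2380.
By Bayes' rule, P(Urn II | E) = 3/28 / 549/2380 = 85/183 ≈ 0.4645.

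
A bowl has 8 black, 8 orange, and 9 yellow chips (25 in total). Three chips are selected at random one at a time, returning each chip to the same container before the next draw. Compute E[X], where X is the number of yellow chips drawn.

By linearity of expectation, E[X] = Σ P(draw i is yellow); each independent draw has P(yellow) = 9/25.
E[X] = 3 · 9/25 = 27/25 ≈ 1.0800.

27/25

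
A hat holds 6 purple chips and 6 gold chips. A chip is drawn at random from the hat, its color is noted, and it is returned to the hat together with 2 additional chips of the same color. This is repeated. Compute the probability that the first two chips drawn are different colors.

Either purple then gold, or gold then purple; after the first draw the total is 14.
P = (6/12)·(6/14) + (6/12)·(6/14) = 3/7 ≈ 0.4286.

3/7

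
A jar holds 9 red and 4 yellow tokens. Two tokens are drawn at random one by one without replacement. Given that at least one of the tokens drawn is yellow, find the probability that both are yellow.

P(both yellow) = C(4,2)/C(13,2) = 1/13; P(at least one yellow) = 1 − C(9,2)/C(13,2) = 7/13.
Since 'both yellow' ⊆ 'at least one yellow', P(both | at least one) = 1/13 / 7/13 = 1/7 ≈ 0.1429.

1/7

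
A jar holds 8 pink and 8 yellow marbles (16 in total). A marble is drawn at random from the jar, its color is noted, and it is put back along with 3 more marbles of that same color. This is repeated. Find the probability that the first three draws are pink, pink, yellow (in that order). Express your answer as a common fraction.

Track the composition after each reinforcement of +3.
P = (8/16) · (11/19) · (8/22) = 2/19 ≈ 0.1053.

2/19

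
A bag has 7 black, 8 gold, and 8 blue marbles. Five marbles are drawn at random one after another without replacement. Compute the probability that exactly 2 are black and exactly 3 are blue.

Unordered draws without replacement: count favorable combinations over C(23,5).
Favorable = C(7,2) · C(8,0) · C(8,3) = 1176; total = C(23,5) = 33649.
P = 1176/33649 = 168/4807 ≈ 0.0349.

168/4807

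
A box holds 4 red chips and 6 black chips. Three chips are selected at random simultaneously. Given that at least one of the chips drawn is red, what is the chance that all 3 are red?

P(all 3 red) = C(4,3)/C(10,3) = 1/30; P(at least one red) = 1 − C(6,3)/C(10,3) = 5/6.
Since 'all 3 red' ⊆ 'at least one red', P(all 3 | at least one) = 1/30 / 5/6 = 1/25 ≈ 0.0400.

1/25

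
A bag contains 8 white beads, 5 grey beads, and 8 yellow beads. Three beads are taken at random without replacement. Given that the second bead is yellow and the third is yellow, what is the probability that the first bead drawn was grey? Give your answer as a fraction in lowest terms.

5/19

P(first=grey and the second bead is yellow and the third is yellow) = (5/21)·(8/20)·(7/19) = 2/57.
P(E) = Σ over first color = 16/285 + 2/57 + 4/95 = 2/15.
By Bayes, P(first=grey | E) = 2/57 / 2/15 = 5/19 ≈ 0.2632.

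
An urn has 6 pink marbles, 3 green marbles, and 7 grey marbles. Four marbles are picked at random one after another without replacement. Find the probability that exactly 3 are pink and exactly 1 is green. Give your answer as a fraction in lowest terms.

Unordered draws without replacement: count favorable combinations over C(16,4).
Favorable = C(6,3) · C(3,1) · C(7,0) = 60; total = C(16,4) = 1820.
P = 60/1820 = 3/91 ≈ 0.0330.

3/91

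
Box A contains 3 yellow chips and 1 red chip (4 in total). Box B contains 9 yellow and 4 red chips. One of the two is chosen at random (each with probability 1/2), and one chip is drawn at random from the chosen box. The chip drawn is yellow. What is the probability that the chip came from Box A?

P(yellow | Box A) = 3/4; P(yellow | Box B) = 9/13.
P(yellow) = 1/2·3/4 + 1/2·9/13 = 75/104.
By Bayes' rule, P(Box A | yellow) = 3/8 / 75/104 = 13/25 ≈ 0.5200.

13/25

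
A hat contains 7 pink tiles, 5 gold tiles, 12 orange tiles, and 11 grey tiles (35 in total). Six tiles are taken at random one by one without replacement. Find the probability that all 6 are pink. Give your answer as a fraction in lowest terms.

Unordered draws without replacement: count favorable combinations over C(35,6).
Favorable = C(7,6) · C(5,0) · C(12,0) · C(11,0) = 7; total = C(35,6) = 1623160.
P = 7/1623160 = 1/231880 ≈ 0.0000.

1/231880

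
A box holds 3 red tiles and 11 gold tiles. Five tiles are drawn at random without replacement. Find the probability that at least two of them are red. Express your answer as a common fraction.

25/91

Sum the hypergeometric tail for j = 2,…,3 red tiles.
Favorable = C(3,2)·C(11,3) + C(3,3)·C(11,2) = 550; total = C(14,5) = 2002.
P = 550/2002 = 25/91 ≈ 0.2747.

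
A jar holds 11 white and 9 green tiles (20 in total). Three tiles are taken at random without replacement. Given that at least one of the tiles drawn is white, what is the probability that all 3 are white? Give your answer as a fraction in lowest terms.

5/32

P(all 3 white) = C(11,3)/C(20,3) = 11/76; P(at least one white) = 1 − C(9,3)/C(20,3) = 88/95.
Since 'all 3 white' ⊆ 'at least one white', P(all 3 | at least one) = 11/76 / 88/95 = 5/32 ≈ 0.1562.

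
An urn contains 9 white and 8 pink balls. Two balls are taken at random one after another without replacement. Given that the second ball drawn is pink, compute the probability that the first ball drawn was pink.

P(first=pink and the second ball drawn is pink) = (8/17)·(7/16) = 7/34.
P(the second ball drawn is pink) = Σ over first color = 9/34 + 7/34 = 8/17.
By Bayes, P(first=pink | the second ball drawn is pink) = 7/34 / 8/17 = 7/16 ≈ 0.4375.

7/16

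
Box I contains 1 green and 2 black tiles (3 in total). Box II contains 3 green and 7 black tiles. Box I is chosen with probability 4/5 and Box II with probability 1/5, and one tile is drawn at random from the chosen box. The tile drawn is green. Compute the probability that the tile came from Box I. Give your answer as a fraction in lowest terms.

40/49

P(green | Box I) = 1/3; P(green | Box II) = 3/10.
P(green) = 4/5·1/3 + 1/5·3/10 = 49/150.
By Bayes' rule, P(Box I | green) = 4/15 / 49/150 = 40/49 ≈ 0.8163.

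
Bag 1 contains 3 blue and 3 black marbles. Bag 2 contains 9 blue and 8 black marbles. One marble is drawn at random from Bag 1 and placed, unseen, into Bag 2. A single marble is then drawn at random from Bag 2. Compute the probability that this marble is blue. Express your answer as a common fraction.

Condition on how many of the transferred marbles are blue (from Bag 1: 3 blue of 6; then Bag 2 has 18 total).
  0 blue: C(3,0)C(3,1)/C(6,1) = 1/2; then P = 9/18
  1 blue: C(3,1)C(3,0)/C(6,1) = 1/2; then P = 10/18
P(blue from Bag 2) = 19/36 ≈ 0.5278.

19/36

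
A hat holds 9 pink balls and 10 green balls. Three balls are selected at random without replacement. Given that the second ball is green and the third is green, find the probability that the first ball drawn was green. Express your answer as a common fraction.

P(first=green and the second ball is green and the third is green) = (10/19)·(9/18)·(8/17) = 40/323.
P(E) = Σ over first color = 45/323 + 40/323 = 5/19.
By Bayes, P(first=green | E) = 40/323 / 5/19 = 8/17 ≈ 0.4706.

8/17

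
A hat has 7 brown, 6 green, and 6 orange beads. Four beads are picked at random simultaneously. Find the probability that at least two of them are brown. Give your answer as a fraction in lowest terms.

Sum the hypergeometric tail for j = 2,…,4 brown beads.
Favorable = C(7,2)·C(12,2) + C(7,3)·C(12,1) + C(7,4)·C(12,0) = 1841; total = C(19,4) = 3876.
P = 1841/3876 = 1841/3876 ≈ 0.4750.

1841/3876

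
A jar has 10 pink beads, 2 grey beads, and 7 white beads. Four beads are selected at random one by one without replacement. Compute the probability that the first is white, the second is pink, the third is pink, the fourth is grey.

35/2584

Multiply the conditional probability of each draw in order, without replacement, so each draw removes one from its color and from the total.
P = (7/19) · (10/18) · (9/17) · (2/16) = 35/2584 ≈ 0.0135.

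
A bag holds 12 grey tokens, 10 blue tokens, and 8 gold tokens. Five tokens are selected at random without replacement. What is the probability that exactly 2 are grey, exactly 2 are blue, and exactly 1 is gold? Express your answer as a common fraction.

Unordered draws without replacement: count favorable combinations over C(30,5).
Favorable = C(12,2) · C(10,2) · C(8,1) = 23760; total = C(30,5) = 142506.
P = 23760/142506 = 440/2639 ≈ 0.1667.

440/2639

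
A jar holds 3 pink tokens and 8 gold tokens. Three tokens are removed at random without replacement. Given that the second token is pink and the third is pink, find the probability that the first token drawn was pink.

P(first=pink and the second token is pink and the third is pink) = (3/11)·(2/10)·(1/9) = 1/165.
P(E) = Σ over first color = 1/165 + 8/165 = 3/55.
By Bayes, P(first=pink | E) = 1/165 / 3/55 = 1/9 ≈ 0.1111.

1/9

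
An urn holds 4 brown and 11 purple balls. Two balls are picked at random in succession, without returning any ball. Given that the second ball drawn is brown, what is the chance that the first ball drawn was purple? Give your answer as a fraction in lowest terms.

P(first=purple and the second ball drawn is brown) = (11/15)·(4/14) = 22/105.
P(the second ball drawn is brown) = Σ over first color = 2/35 + 22/105 = 4/15.
By Bayes, P(first=purple | the second ball drawn is brown) = 22/105 / 4/15 = 11/14 ≈ 0.7857.

11/14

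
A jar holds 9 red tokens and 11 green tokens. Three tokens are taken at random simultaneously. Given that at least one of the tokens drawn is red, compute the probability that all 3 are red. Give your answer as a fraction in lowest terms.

28/325

P(all 3 red) = C(9,3)/C(20,3) = 7/95; P(at least one red) = 1 − C(11,3)/C(20,3) = 65/76.
Since 'all 3 red' ⊆ 'at least one red', P(all 3 | at least one) = 7/95 / 65/76 = 28/325 ≈ 0.0862.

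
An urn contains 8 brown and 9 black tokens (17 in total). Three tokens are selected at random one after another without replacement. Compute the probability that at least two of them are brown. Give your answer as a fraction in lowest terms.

Sum the hypergeometric tail for j = 2,…,3 brown tokens.
Favorable = C(8,2)·C(9,1) + C(8,3)·C(9,0) = 308; total = C(17,3) = 680.
P = 308/680 = 77/170 ≈ 0.4529.

77/170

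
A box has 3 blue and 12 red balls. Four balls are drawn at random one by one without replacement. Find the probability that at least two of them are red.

451/455

Sum the hypergeometric tail for j = 2,…,4 red balls.
Favorable = C(12,2)·C(3,2) + C(12,3)·C(3,1) + C(12,4)·C(3,0) = 1353; total = C(15,4) = 1365.
P = 1353/1365 = 451/455 ≈ 0.9912.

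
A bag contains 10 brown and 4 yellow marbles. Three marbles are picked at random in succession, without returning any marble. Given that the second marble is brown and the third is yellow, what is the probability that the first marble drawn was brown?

P(first=brown and the second marble is brown and the third is yellow) = (10/14)·(9/13)·(4/12) = 15/91.
P(E) = Σ over first color = 15/91 + 5/91 = 20/91.
By Bayes, P(first=brown | E) = 15/91 / 20/91 = 3/4 ≈ 0.7500.

3/4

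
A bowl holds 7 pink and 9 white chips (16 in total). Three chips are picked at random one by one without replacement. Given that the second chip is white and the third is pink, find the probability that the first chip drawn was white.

P(first=white and the second chip is white and the third is pink) = (9/16)·(8/15)·(7/14) = 3/20.
P(E) = Σ over first color = 9/80 + 3/20 = 21/80.
By Bayes, P(first=white | E) = 3/20 / 21/80 = 4/7 ≈ 0.5714.

4/7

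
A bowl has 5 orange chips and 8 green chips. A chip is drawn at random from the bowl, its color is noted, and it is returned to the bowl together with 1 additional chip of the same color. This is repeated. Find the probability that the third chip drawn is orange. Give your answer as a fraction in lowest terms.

Sum over the four possibilities for the first two draws (orange/not-orange each), tracking how the orange count and total change by +1 per draw.
P(third is orange) = 5/13 ≈ 0.3846. (In a Pólya urn every draw has the same marginal probability 5/13.)

5/13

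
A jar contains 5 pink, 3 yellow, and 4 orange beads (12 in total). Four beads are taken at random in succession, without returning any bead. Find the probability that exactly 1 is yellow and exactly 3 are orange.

4/165

Unordered draws without replacement: count favorable combinations over C(12,4).
Favorable = C(5,0) · C(3,1) · C(4,3) = 12; total = C(12,4) = 495.
P = 12/495 = 4/165 ≈ 0.0242.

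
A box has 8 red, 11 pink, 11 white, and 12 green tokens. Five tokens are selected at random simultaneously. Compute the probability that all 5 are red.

2/30381

Unordered draws without replacement: count favorable combinations over C(42,5).
Favorable = C(8,5) · C(11,0) · C(11,0) · C(12,0) = 56; total = C(42,5) = 850668.
P = 56/850668 = 2/30381 ≈ 0.0001.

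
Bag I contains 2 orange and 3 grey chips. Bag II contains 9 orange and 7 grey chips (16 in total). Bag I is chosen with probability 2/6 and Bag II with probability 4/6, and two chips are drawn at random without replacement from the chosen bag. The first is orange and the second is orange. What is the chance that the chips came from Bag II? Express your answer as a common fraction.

6/7

P(E | Bag I) = 1/10; P(E | Bag II) = 3/10.
P(E) = 1/3·1/10 + 2/3·3/10 = 7/30.
By Bayes' rule, P(Bag II | E) = 1/5 / 7/30 = 6/7 ≈ 0.8571.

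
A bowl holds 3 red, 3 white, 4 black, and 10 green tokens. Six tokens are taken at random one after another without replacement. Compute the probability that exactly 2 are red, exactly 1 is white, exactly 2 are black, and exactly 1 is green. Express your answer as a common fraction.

Unordered draws without replacement: count favorable combinations over C(20,6).
Favorable = C(3,2) · C(3,1) · C(4,2) · C(10,1) = 540; total = C(20,6) = 38760.
P = 540/38760 = 9/646 ≈ 0.0139.

9/646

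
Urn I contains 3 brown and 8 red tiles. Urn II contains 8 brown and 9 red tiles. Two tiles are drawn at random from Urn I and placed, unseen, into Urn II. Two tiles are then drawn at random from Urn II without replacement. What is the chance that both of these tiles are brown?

Condition on how many of the transferred tiles are brown (from Urn I: 3 brown of 11; then Urn II has 19 total).
  0 brown: C(3,0)C(8,2)/C(11,2) = 28/55; then P = C(8,2)/C(19,2) = 28/171
  1 brown: C(3,1)C(8,1)/C(11,2) = 24/55; then P = C(9,2)/C(19,2) = 4/19
  2 brown: C(3,2)C(8,0)/C(11,2) = 3/55; then P = C(10,2)/C(19,2) = 5/19
P(both brown) = 1783/9405 ≈ 0.1896.

1783/9405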